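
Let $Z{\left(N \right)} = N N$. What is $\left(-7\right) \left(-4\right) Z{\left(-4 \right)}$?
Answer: $448$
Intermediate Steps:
$Z{\left(N \right)} = N^{2}$
$\left(-7\right) \left(-4\right) Z{\left(-4 \right)} = \left(-7\right) \left(-4\right) \left(-4\right)^{2} = 28 \cdot 16 = 448$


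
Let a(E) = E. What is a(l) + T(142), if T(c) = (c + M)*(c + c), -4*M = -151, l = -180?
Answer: 50869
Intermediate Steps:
M = 151/4 (M = -1/4*(-151) = 151/4 ≈ 37.750)
T(c) = 2*c*(151/4 + c) (T(c) = (c + 151/4)*(c + c) = (151/4 + c)*(2*c) = 2*c*(151/4 + c))
a(l) + T(142) = -180 + (1/2)*142*(151 + 4*142) = -180 + (1/2)*142*(151 + 568) = -180 + (1/2)*142*719 = -180 + 51049 = 50869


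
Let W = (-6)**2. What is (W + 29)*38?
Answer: 2470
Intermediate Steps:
W = 36
(W + 29)*38 = (36 + 29)*38 = 65*38 = 2470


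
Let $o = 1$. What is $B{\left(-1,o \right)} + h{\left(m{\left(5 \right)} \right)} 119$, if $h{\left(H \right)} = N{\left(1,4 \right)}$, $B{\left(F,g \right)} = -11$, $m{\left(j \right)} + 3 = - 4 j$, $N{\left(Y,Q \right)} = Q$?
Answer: $465$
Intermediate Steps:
$m{\left(j \right)} = -3 - 4 j$
$h{\left(H \right)} = 4$
$B{\left(-1,o \right)} + h{\left(m{\left(5 \right)} \right)} 119 = -11 + 4 \cdot 119 = -11 + 476 = 465$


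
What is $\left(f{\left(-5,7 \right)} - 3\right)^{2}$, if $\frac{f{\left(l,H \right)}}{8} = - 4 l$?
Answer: $24649$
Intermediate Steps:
$f{\left(l,H \right)} = - 32 l$ ($f{\left(l,H \right)} = 8 \left(- 4 l\right) = - 32 l$)
$\left(f{\left(-5,7 \right)} - 3\right)^{2} = \left(\left(-32\right) \left(-5\right) - 3\right)^{2} = \left(160 - 3\right)^{2} = 157^{2} = 24649$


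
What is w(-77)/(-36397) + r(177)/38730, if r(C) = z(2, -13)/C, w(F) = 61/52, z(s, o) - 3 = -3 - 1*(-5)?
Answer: -40870459/1297447207524 ≈ -3.1501e-5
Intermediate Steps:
z(s, o) = 5 (z(s, o) = 3 + (-3 - 1*(-5)) = 3 + (-3 + 5) = 3 + 2 = 5)
w(F) = 61/52 (w(F) = 61*(1/52) = 61/52)
r(C) = 5/C
w(-77)/(-36397) + r(177)/38730 = (61/52)/(-36397) + (5/177)/38730 = (61/52)*(-1/36397) + (5*(1/177))*(1/38730) = -61/1892644 + (5/177)*(1/38730) = -61/1892644 + 1/1371042 = -40870459/1297447207524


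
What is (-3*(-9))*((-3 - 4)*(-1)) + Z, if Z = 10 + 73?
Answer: 272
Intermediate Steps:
Z = 83
(-3*(-9))*((-3 - 4)*(-1)) + Z = (-3*(-9))*((-3 - 4)*(-1)) + 83 = 27*(-7*(-1)) + 83 = 27*7 + 83 = 189 + 83 = 272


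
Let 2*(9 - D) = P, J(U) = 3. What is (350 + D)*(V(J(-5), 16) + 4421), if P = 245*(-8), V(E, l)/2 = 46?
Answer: 6042907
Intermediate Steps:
V(E, l) = 92 (V(E, l) = 2*46 = 92)
P = -1960
D = 989 (D = 9 - ½*(-1960) = 9 + 980 = 989)
(350 + D)*(V(J(-5), 16) + 4421) = (350 + 989)*(92 + 4421) = 1339*4513 = 6042907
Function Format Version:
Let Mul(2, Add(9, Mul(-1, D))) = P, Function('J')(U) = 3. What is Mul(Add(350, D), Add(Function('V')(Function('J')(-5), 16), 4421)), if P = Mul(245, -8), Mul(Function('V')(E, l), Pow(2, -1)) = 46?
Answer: 6042907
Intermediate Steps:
Function('V')(E, l) = 92 (Function('V')(E, l) = Mul(2, 46) = 92)
P = -1960
D = 989 (D = Add(9, Mul(Rational(-1, 2), -1960)) = Add(9, 980) = 989)
Mul(Add(350, D), Add(Function('V')(Function('J')(-5), 16), 4421)) = Mul(Add(350, 989), Add(92, 4421)) = Mul(1339, 4513) = 6042907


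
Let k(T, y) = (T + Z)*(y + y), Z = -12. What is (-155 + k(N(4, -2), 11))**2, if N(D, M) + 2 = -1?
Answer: 235225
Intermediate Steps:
N(D, M) = -3 (N(D, M) = -2 - 1 = -3)
k(T, y) = 2*y*(-12 + T) (k(T, y) = (T - 12)*(y + y) = (-12 + T)*(2*y) = 2*y*(-12 + T))
(-155 + k(N(4, -2), 11))**2 = (-155 + 2*11*(-12 - 3))**2 = (-155 + 2*11*(-15))**2 = (-155 - 330)**2 = (-485)**2 = 235225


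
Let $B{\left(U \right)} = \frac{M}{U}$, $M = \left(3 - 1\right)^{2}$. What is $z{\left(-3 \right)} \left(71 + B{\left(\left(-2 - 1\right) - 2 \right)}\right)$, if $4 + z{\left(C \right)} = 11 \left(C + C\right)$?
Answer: $-4914$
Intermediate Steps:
$z{\left(C \right)} = -4 + 22 C$ ($z{\left(C \right)} = -4 + 11 \left(C + C\right) = -4 + 11 \cdot 2 C = -4 + 22 C$)
$M = 4$ ($M = 2^{2} = 4$)
$B{\left(U \right)} = \frac{4}{U}$
$z{\left(-3 \right)} \left(71 + B{\left(\left(-2 - 1\right) - 2 \right)}\right) = \left(-4 + 22 \left(-3\right)\right) \left(71 + \frac{4}{\left(-2 - 1\right) - 2}\right) = \left(-4 - 66\right) \left(71 + \frac{4}{-3 - 2}\right) = - 70 \left(71 + \frac{4}{-5}\right) = - 70 \left(71 + 4 \left(- \frac{1}{5}\right)\right) = - 70 \left(71 - \frac{4}{5}\right) = \left(-70\right) \frac{351}{5} = -4914$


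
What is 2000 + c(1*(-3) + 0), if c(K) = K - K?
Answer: 2000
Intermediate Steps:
c(K) = 0
2000 + c(1*(-3) + 0) = 2000 + 0 = 2000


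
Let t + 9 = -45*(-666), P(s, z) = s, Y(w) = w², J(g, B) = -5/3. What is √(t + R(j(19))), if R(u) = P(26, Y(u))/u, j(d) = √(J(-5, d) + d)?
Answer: √(29961 + √39) ≈ 173.11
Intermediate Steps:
J(g, B) = -5/3 (J(g, B) = -5*⅓ = -5/3)
t = 29961 (t = -9 - 45*(-666) = -9 + 29970 = 29961)
j(d) = √(-5/3 + d)
R(u) = 26/u
√(t + R(j(19))) = √(29961 + 26/((√(-15 + 9*19)/3))) = √(29961 + 26/((√(-15 + 171)/3))) = √(29961 + 26/((√156/3))) = √(29961 + 26/(((2*√39)/3))) = √(29961 + 26/((2*√39/3))) = √(29961 + 26*(√39/26)) = √(29961 + √39)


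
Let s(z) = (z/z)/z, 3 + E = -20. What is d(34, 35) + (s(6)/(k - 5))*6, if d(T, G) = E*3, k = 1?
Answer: -277/4 ≈ -69.250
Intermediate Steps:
E = -23 (E = -3 - 20 = -23)
d(T, G) = -69 (d(T, G) = -23*3 = -69)
s(z) = 1/z
d(34, 35) + (s(6)/(k - 5))*6 = -69 + (1/(6*(1 - 5)))*6 = -69 + ((⅙)/(-4))*6 = -69 + ((⅙)*(-¼))*6 = -69 - 1/24*6 = -69 - ¼ = -277/4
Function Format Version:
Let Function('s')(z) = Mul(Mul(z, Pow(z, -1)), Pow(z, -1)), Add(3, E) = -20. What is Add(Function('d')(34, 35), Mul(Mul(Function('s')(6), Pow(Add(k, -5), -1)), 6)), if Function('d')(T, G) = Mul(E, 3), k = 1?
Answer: Rational(-277, 4) ≈ -69.250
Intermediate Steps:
E = -23 (E = Add(-3, -20) = -23)
Function('d')(T, G) = -69 (Function('d')(T, G) = Mul(-23, 3) = -69)
Function('s')(z) = Pow(z, -1) (Function('s')(z) = Mul(1, Pow(z, -1)) = Pow(z, -1))
Add(Function('d')(34, 35), Mul(Mul(Function('s')(6), Pow(Add(k, -5), -1)), 6)) = Add(-69, Mul(Mul(Pow(6, -1), Pow(Add(1, -5), -1)), 6)) = Add(-69, Mul(Mul(Rational(1, 6), Pow(-4, -1)), 6)) = Add(-69, Mul(Mul(Rational(1, 6), Rational(-1, 4)), 6)) = Add(-69, Mul(Rational(-1, 24), 6)) = Add(-69, Rational(-1, 4)) = Rational(-277, 4)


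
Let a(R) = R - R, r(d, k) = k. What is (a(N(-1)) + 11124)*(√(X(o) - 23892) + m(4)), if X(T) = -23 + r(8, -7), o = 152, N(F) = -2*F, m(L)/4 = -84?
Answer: -3737664 + 33372*I*√2658 ≈ -3.7377e+6 + 1.7205e+6*I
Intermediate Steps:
m(L) = -336 (m(L) = 4*(-84) = -336)
a(R) = 0
X(T) = -30 (X(T) = -23 - 7 = -30)
(a(N(-1)) + 11124)*(√(X(o) - 23892) + m(4)) = (0 + 11124)*(√(-30 - 23892) - 336) = 11124*(√(-23922) - 336) = 11124*(3*I*√2658 - 336) = 11124*(-336 + 3*I*√2658) = -3737664 + 33372*I*√2658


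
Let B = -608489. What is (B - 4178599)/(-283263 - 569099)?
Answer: 2393544/426181 ≈ 5.6163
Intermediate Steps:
(B - 4178599)/(-283263 - 569099) = (-608489 - 4178599)/(-283263 - 569099) = -4787088/(-852362) = -4787088*(-1/852362) = 2393544/426181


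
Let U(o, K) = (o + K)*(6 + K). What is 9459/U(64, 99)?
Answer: 3153/5705 ≈ 0.55267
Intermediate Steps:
U(o, K) = (6 + K)*(K + o) (U(o, K) = (K + o)*(6 + K) = (6 + K)*(K + o))
9459/U(64, 99) = 9459/(99² + 6*99 + 6*64 + 99*64) = 9459/(9801 + 594 + 384 + 6336) = 9459/17115 = 9459*(1/17115) = 3153/5705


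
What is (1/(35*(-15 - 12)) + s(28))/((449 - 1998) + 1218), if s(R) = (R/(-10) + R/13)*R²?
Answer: 1244681/813267 ≈ 1.5305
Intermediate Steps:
s(R) = -3*R³/130 (s(R) = (R*(-⅒) + R*(1/13))*R² = (-R/10 + R/13)*R² = (-3*R/130)*R² = -3*R³/130)
(1/(35*(-15 - 12)) + s(28))/((449 - 1998) + 1218) = (1/(35*(-15 - 12)) - 3/130*28³)/((449 - 1998) + 1218) = (1/(35*(-27)) - 3/130*21952)/(-1549 + 1218) = (1/(-945) - 32928/65)/(-331) = (-1/945 - 32928/65)*(-1/331) = -1244681/2457*(-1/331) = 1244681/813267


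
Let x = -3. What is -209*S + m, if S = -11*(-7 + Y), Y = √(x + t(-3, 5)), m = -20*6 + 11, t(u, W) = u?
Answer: -16202 + 2299*I*√6 ≈ -16202.0 + 5631.4*I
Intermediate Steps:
m = -109 (m = -4*30 + 11 = -120 + 11 = -109)
Y = I*√6 (Y = √(-3 - 3) = √(-6) = I*√6 ≈ 2.4495*I)
S = 77 - 11*I*√6 (S = -11*(-7 + I*√6) = 77 - 11*I*√6 ≈ 77.0 - 26.944*I)
-209*S + m = -209*(77 - 11*I*√6) - 109 = (-16093 + 2299*I*√6) - 109 = -16202 + 2299*I*√6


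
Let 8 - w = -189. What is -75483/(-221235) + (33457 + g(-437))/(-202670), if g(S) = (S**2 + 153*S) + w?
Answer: -653477882/1494589915 ≈ -0.43723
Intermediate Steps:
w = 197 (w = 8 - 1*(-189) = 8 + 189 = 197)
g(S) = 197 + S**2 + 153*S (g(S) = (S**2 + 153*S) + 197 = 197 + S**2 + 153*S)
-75483/(-221235) + (33457 + g(-437))/(-202670) = -75483/(-221235) + (33457 + (197 + (-437)**2 + 153*(-437)))/(-202670) = -75483*(-1/221235) + (33457 + (197 + 190969 - 66861))*(-1/202670) = 25161/73745 + (33457 + 124305)*(-1/202670) = 25161/73745 + 157762*(-1/202670) = 25161/73745 - 78881/101335 = -653477882/1494589915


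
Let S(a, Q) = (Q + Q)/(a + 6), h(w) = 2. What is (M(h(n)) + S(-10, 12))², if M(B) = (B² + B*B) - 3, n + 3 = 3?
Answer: 1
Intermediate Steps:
n = 0 (n = -3 + 3 = 0)
M(B) = -3 + 2*B² (M(B) = (B² + B²) - 3 = 2*B² - 3 = -3 + 2*B²)
S(a, Q) = 2*Q/(6 + a) (S(a, Q) = (2*Q)/(6 + a) = 2*Q/(6 + a))
(M(h(n)) + S(-10, 12))² = ((-3 + 2*2²) + 2*12/(6 - 10))² = ((-3 + 2*4) + 2*12/(-4))² = ((-3 + 8) + 2*12*(-¼))² = (5 - 6)² = (-1)² = 1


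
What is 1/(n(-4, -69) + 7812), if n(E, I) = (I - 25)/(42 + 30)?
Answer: 36/281185 ≈ 0.00012803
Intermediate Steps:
n(E, I) = -25/72 + I/72 (n(E, I) = (-25 + I)/72 = (-25 + I)*(1/72) = -25/72 + I/72)
1/(n(-4, -69) + 7812) = 1/((-25/72 + (1/72)*(-69)) + 7812) = 1/((-25/72 - 23/24) + 7812) = 1/(-47/36 + 7812) = 1/(281185/36) = 36/281185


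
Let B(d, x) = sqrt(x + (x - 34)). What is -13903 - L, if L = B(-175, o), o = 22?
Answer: -13903 - sqrt(10) ≈ -13906.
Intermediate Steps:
B(d, x) = sqrt(-34 + 2*x) (B(d, x) = sqrt(x + (-34 + x)) = sqrt(-34 + 2*x))
L = sqrt(10) (L = sqrt(-34 + 2*22) = sqrt(-34 + 44) = sqrt(10) ≈ 3.1623)
-13903 - L = -13903 - sqrt(10)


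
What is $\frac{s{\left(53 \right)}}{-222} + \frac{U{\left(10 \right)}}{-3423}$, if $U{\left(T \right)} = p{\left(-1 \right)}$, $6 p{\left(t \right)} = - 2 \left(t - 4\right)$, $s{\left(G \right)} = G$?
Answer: $- \frac{181789}{759906} \approx -0.23923$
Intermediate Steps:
$p{\left(t \right)} = \frac{4}{3} - \frac{t}{3}$ ($p{\left(t \right)} = \frac{\left(-2\right) \left(t - 4\right)}{6} = \frac{\left(-2\right) \left(-4 + t\right)}{6} = \frac{8 - 2 t}{6} = \frac{4}{3} - \frac{t}{3}$)
$U{\left(T \right)} = \frac{5}{3}$ ($U{\left(T \right)} = \frac{4}{3} - - \frac{1}{3} = \frac{4}{3} + \frac{1}{3} = \frac{5}{3}$)
$\frac{s{\left(53 \right)}}{-222} + \frac{U{\left(10 \right)}}{-3423} = \frac{53}{-222} + \frac{5}{3 \left(-3423\right)} = 53 \left(- \frac{1}{222}\right) + \frac{5}{3} \left(- \frac{1}{3423}\right) = - \frac{53}{222} - \frac{5}{10269} = - \frac{181789}{759906}$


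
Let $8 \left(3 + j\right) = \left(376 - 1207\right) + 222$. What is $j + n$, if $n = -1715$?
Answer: $- \frac{14353}{8} \approx -1794.1$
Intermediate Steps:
$j = - \frac{633}{8}$ ($j = -3 + \frac{\left(376 - 1207\right) + 222}{8} = -3 + \frac{-831 + 222}{8} = -3 + \frac{1}{8} \left(-609\right) = -3 - \frac{609}{8} = - \frac{633}{8} \approx -79.125$)
$j + n = - \frac{633}{8} - 1715 = - \frac{14353}{8}$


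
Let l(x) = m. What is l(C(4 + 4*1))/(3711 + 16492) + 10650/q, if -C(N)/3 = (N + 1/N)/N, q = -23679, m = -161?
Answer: -72991423/159462279 ≈ -0.45773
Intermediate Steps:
C(N) = -3*(N + 1/N)/N
l(x) = -161
l(C(4 + 4*1))/(3711 + 16492) + 10650/q = -161/(3711 + 16492) + 10650/(-23679) = -161/20203 + 10650*(-1/23679) = -161*1/20203 - 3550/7893 = -161/20203 - 3550/7893 = -72991423/159462279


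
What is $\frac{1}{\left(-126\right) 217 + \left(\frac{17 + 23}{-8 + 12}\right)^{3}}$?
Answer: $- \frac{1}{26342} \approx -3.7962 \cdot 10^{-5}$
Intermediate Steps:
$\frac{1}{\left(-126\right) 217 + \left(\frac{17 + 23}{-8 + 12}\right)^{3}} = \frac{1}{-27342 + \left(\frac{40}{4}\right)^{3}} = \frac{1}{-27342 + \left(40 \cdot \frac{1}{4}\right)^{3}} = \frac{1}{-27342 + 10^{3}} = \frac{1}{-27342 + 1000} = \frac{1}{-26342} = - \frac{1}{26342}$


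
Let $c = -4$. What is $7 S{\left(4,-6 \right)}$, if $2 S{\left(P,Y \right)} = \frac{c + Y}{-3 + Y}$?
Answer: $\frac{35}{9} \approx 3.8889$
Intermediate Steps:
$S{\left(P,Y \right)} = \frac{-4 + Y}{2 \left(-3 + Y\right)}$ ($S{\left(P,Y \right)} = \frac{\left(-4 + Y\right) \frac{1}{-3 + Y}}{2} = \frac{\frac{1}{-3 + Y} \left(-4 + Y\right)}{2} = \frac{-4 + Y}{2 \left(-3 + Y\right)}$)
$7 S{\left(4,-6 \right)} = 7 \frac{-4 - 6}{2 \left(-3 - 6\right)} = 7 \cdot \frac{1}{2} \frac{1}{-9} \left(-10\right) = 7 \cdot \frac{1}{2} \left(- \frac{1}{9}\right) \left(-10\right) = 7 \cdot \frac{5}{9} = \frac{35}{9}$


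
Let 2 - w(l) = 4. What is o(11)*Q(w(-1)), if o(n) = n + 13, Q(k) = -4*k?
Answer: 192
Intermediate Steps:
w(l) = -2 (w(l) = 2 - 1*4 = 2 - 4 = -2)
o(n) = 13 + n
o(11)*Q(w(-1)) = (13 + 11)*(-4*(-2)) = 24*8 = 192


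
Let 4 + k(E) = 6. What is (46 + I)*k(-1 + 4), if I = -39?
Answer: 14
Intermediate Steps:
k(E) = 2 (k(E) = -4 + 6 = 2)
(46 + I)*k(-1 + 4) = (46 - 39)*2 = 7*2 = 14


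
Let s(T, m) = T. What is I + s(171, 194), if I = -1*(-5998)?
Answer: 6169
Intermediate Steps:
I = 5998
I + s(171, 194) = 5998 + 171 = 6169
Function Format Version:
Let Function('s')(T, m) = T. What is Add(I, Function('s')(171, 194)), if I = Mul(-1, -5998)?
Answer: 6169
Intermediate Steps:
I = 5998
Add(I, Function('s')(171, 194)) = Add(5998, 171) = 6169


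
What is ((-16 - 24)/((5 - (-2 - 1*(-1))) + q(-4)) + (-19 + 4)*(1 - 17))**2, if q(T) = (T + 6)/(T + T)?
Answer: 28729600/529 ≈ 54309.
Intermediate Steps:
q(T) = (6 + T)/(2*T) (q(T) = (6 + T)/((2*T)) = (6 + T)*(1/(2*T)) = (6 + T)/(2*T))
((-16 - 24)/((5 - (-2 - 1*(-1))) + q(-4)) + (-19 + 4)*(1 - 17))**2 = ((-16 - 24)/((5 - (-2 - 1*(-1))) + (1/2)*(6 - 4)/(-4)) + (-19 + 4)*(1 - 17))**2 = (-40/((5 - (-2 + 1)) + (1/2)*(-1/4)*2) - 15*(-16))**2 = (-40/((5 - 1*(-1)) - 1/4) + 240)**2 = (-40/((5 + 1) - 1/4) + 240)**2 = (-40/(6 - 1/4) + 240)**2 = (-40/23/4 + 240)**2 = (-40*4/23 + 240)**2 = (-160/23 + 240)**2 = (5360/23)**2 = 28729600/529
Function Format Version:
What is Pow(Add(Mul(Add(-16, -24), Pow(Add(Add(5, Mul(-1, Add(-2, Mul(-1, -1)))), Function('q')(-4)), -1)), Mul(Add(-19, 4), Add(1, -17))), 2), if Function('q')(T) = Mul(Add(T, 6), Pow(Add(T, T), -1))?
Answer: Rational(28729600, 529) ≈ 54309.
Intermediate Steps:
Function('q')(T) = Mul(Rational(1, 2), Pow(T, -1), Add(6, T)) (Function('q')(T) = Mul(Add(6, T), Pow(Mul(2, T), -1)) = Mul(Add(6, T), Mul(Rational(1, 2), Pow(T, -1))) = Mul(Rational(1, 2), Pow(T, -1), Add(6, T)))
Pow(Add(Mul(Add(-16, -24), Pow(Add(Add(5, Mul(-1, Add(-2, Mul(-1, -1)))), Function('q')(-4)), -1)), Mul(Add(-19, 4), Add(1, -17))), 2) = Pow(Add(Mul(Add(-16, -24), Pow(Add(Add(5, Mul(-1, Add(-2, Mul(-1, -1)))), Mul(Rational(1, 2), Pow(-4, -1), Add(6, -4))), -1)), Mul(Add(-19, 4), Add(1, -17))), 2) = Pow(Add(Mul(-40, Pow(Add(Add(5, Mul(-1, Add(-2, 1))), Mul(Rational(1, 2), Rational(-1, 4), 2)), -1)), Mul(-15, -16)), 2) = Pow(Add(Mul(-40, Pow(Add(Add(5, Mul(-1, -1)), Rational(-1, 4)), -1)), 240), 2) = Pow(Add(Mul(-40, Pow(Add(Add(5, 1), Rational(-1, 4)), -1)), 240), 2) = Pow(Add(Mul(-40, Pow(Add(6, Rational(-1, 4)), -1)), 240), 2) = Pow(Add(Mul(-40, Pow(Rational(23, 4), -1)), 240), 2) = Pow(Add(Mul(-40, Rational(4, 23)), 240), 2) = Pow(Add(Rational(-160, 23), 240), 2) = Pow(Rational(5360, 23), 2) = Rational(28729600, 529)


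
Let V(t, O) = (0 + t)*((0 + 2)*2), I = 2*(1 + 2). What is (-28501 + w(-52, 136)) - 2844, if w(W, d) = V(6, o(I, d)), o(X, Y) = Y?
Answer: -31321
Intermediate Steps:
I = 6 (I = 2*3 = 6)
V(t, O) = 4*t (V(t, O) = t*(2*2) = t*4 = 4*t)
w(W, d) = 24 (w(W, d) = 4*6 = 24)
(-28501 + w(-52, 136)) - 2844 = (-28501 + 24) - 2844 = -28477 - 2844 = -31321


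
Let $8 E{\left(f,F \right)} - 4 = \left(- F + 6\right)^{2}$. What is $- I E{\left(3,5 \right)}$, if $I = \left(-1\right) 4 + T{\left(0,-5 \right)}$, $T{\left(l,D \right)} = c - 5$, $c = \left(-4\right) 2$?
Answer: $\frac{85}{8} \approx 10.625$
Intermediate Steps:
$c = -8$
$T{\left(l,D \right)} = -13$ ($T{\left(l,D \right)} = -8 - 5 = -13$)
$E{\left(f,F \right)} = \frac{1}{2} + \frac{\left(6 - F\right)^{2}}{8}$ ($E{\left(f,F \right)} = \frac{1}{2} + \frac{\left(- F + 6\right)^{2}}{8} = \frac{1}{2} + \frac{\left(6 - F\right)^{2}}{8}$)
$I = -17$ ($I = \left(-1\right) 4 - 13 = -4 - 13 = -17$)
$- I E{\left(3,5 \right)} = \left(-1\right) \left(-17\right) \left(\frac{1}{2} + \frac{\left(-6 + 5\right)^{2}}{8}\right) = 17 \left(\frac{1}{2} + \frac{\left(-1\right)^{2}}{8}\right) = 17 \left(\frac{1}{2} + \frac{1}{8} \cdot 1\right) = 17 \left(\frac{1}{2} + \frac{1}{8}\right) = 17 \cdot \frac{5}{8} = \frac{85}{8}$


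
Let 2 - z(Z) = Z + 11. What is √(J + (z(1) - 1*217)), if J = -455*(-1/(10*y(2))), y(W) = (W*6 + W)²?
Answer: 3*I*√19754/28 ≈ 15.059*I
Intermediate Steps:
y(W) = 49*W² (y(W) = (6*W + W)² = (7*W)² = 49*W²)
J = 13/56 (J = -455/((49*2²)*(-10)) = -455/((49*4)*(-10)) = -455/(196*(-10)) = -455/(-1960) = -455*(-1/1960) = 13/56 ≈ 0.23214)
z(Z) = -9 - Z (z(Z) = 2 - (Z + 11) = 2 - (11 + Z) = 2 + (-11 - Z) = -9 - Z)
√(J + (z(1) - 1*217)) = √(13/56 + ((-9 - 1*1) - 1*217)) = √(13/56 + ((-9 - 1) - 217)) = √(13/56 + (-10 - 217)) = √(13/56 - 227) = √(-12699/56) = 3*I*√19754/28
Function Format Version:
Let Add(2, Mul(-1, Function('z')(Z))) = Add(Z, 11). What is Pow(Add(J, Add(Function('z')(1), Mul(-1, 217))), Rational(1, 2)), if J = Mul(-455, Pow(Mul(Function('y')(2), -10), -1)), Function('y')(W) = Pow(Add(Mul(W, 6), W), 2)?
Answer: Mul(Rational(3, 28), I, Pow(19754, Rational(1, 2))) ≈ Mul(15.059, I)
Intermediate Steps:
Function('y')(W) = Mul(49, Pow(W, 2)) (Function('y')(W) = Pow(Add(Mul(6, W), W), 2) = Pow(Mul(7, W), 2) = Mul(49, Pow(W, 2)))
J = Rational(13, 56) (J = Mul(-455, Pow(Mul(Mul(49, Pow(2, 2)), -10), -1)) = Mul(-455, Pow(Mul(Mul(49, 4), -10), -1)) = Mul(-455, Pow(Mul(196, -10), -1)) = Mul(-455, Pow(-1960, -1)) = Mul(-455, Rational(-1, 1960)) = Rational(13, 56) ≈ 0.23214)
Function('z')(Z) = Add(-9, Mul(-1, Z)) (Function('z')(Z) = Add(2, Mul(-1, Add(Z, 11))) = Add(2, Mul(-1, Add(11, Z))) = Add(2, Add(-11, Mul(-1, Z))) = Add(-9, Mul(-1, Z)))
Pow(Add(J, Add(Function('z')(1), Mul(-1, 217))), Rational(1, 2)) = Pow(Add(Rational(13, 56), Add(Add(-9, Mul(-1, 1)), Mul(-1, 217))), Rational(1, 2)) = Pow(Add(Rational(13, 56), Add(Add(-9, -1), -217)), Rational(1, 2)) = Pow(Add(Rational(13, 56), Add(-10, -217)), Rational(1, 2)) = Pow(Add(Rational(13, 56), -227), Rational(1, 2)) = Pow(Rational(-12699, 56), Rational(1, 2)) = Mul(Rational(3, 28), I, Pow(19754, Rational(1, 2)))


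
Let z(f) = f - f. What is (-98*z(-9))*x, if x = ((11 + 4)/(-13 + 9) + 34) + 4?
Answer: 0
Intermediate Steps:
z(f) = 0
x = 137/4 (x = (15/(-4) + 34) + 4 = (15*(-¼) + 34) + 4 = (-15/4 + 34) + 4 = 121/4 + 4 = 137/4 ≈ 34.250)
(-98*z(-9))*x = -98*0*(137/4) = 0*(137/4) = 0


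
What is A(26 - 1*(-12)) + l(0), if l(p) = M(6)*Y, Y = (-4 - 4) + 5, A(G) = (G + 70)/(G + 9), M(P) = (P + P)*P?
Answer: -10044/47 ≈ -213.70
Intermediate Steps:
M(P) = 2*P**2 (M(P) = (2*P)*P = 2*P**2)
A(G) = (70 + G)/(9 + G)
Y = -3 (Y = -8 + 5 = -3)
l(p) = -216 (l(p) = (2*6**2)*(-3) = (2*36)*(-3) = 72*(-3) = -216)
A(26 - 1*(-12)) + l(0) = (70 + (26 - 1*(-12)))/(9 + (26 - 1*(-12))) - 216 = (70 + (26 + 12))/(9 + (26 + 12)) - 216 = (70 + 38)/(9 + 38) - 216 = 108/47 - 216 = -10044/47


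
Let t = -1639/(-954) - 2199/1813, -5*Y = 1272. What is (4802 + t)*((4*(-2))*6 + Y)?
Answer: -19935413916/13727 ≈ -1.4523e+6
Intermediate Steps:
Y = -1272/5 (Y = -⅕*1272 = -1272/5 ≈ -254.40)
t = 873661/1729602 (t = -1639*(-1/954) - 2199*1/1813 = 1639/954 - 2199/1813 = 873661/1729602 ≈ 0.50512)
(4802 + t)*((4*(-2))*6 + Y) = (4802 + 873661/1729602)*((4*(-2))*6 - 1272/5) = 8306422465*(-8*6 - 1272/5)/1729602 = 8306422465*(-48 - 1272/5)/1729602 = (8306422465/1729602)*(-1512/5) = -19935413916/13727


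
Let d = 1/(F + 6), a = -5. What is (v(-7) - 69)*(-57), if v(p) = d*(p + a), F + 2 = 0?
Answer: 4104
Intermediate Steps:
F = -2 (F = -2 + 0 = -2)
d = ¼ (d = 1/(-2 + 6) = 1/4 = ¼ ≈ 0.25000)
v(p) = -5/4 + p/4 (v(p) = (p - 5)/4 = (-5 + p)/4 = -5/4 + p/4)
(v(-7) - 69)*(-57) = ((-5/4 + (¼)*(-7)) - 69)*(-57) = ((-5/4 - 7/4) - 69)*(-57) = (-3 - 69)*(-57) = -72*(-57) = 4104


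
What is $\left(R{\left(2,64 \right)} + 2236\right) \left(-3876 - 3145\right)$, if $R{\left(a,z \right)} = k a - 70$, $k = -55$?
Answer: $-14435176$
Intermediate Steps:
$R{\left(a,z \right)} = -70 - 55 a$ ($R{\left(a,z \right)} = - 55 a - 70 = -70 - 55 a$)
$\left(R{\left(2,64 \right)} + 2236\right) \left(-3876 - 3145\right) = \left(\left(-70 - 110\right) + 2236\right) \left(-3876 - 3145\right) = \left(\left(-70 - 110\right) + 2236\right) \left(-7021\right) = \left(-180 + 2236\right) \left(-7021\right) = 2056 \left(-7021\right) = -14435176$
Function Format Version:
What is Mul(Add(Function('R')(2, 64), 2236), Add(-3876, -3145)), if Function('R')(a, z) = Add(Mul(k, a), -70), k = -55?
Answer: -14435176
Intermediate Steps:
Function('R')(a, z) = Add(-70, Mul(-55, a)) (Function('R')(a, z) = Add(Mul(-55, a), -70) = Add(-70, Mul(-55, a)))
Mul(Add(Function('R')(2, 64), 2236), Add(-3876, -3145)) = Mul(Add(Add(-70, Mul(-55, 2)), 2236), Add(-3876, -3145)) = Mul(Add(Add(-70, -110), 2236), -7021) = Mul(Add(-180, 2236), -7021) = Mul(2056, -7021) = -14435176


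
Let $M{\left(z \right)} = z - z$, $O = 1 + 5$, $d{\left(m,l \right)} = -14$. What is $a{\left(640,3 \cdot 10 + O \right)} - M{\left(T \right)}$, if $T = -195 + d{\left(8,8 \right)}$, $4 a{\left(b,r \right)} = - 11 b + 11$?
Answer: $- \frac{7029}{4} \approx -1757.3$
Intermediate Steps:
$O = 6$
$a{\left(b,r \right)} = \frac{11}{4} - \frac{11 b}{4}$ ($a{\left(b,r \right)} = \frac{- 11 b + 11}{4} = \frac{11 - 11 b}{4} = \frac{11}{4} - \frac{11 b}{4}$)
$T = -209$ ($T = -195 - 14 = -209$)
$M{\left(z \right)} = 0$
$a{\left(640,3 \cdot 10 + O \right)} - M{\left(T \right)} = \left(\frac{11}{4} - 1760\right) - 0 = \left(\frac{11}{4} - 1760\right) + 0 = - \frac{7029}{4} + 0 = - \frac{7029}{4}$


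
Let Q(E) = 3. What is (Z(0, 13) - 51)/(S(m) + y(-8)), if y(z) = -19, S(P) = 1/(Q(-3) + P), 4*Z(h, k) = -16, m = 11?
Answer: 154/53 ≈ 2.9057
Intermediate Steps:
Z(h, k) = -4 (Z(h, k) = (1/4)*(-16) = -4)
S(P) = 1/(3 + P)
(Z(0, 13) - 51)/(S(m) + y(-8)) = (-4 - 51)/(1/(3 + 11) - 19) = -55/(1/14 - 19) = -55/(-265/14) = -55*(-14/265) = 154/53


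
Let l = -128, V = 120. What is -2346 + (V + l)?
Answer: -2354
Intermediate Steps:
-2346 + (V + l) = -2346 + (120 - 128) = -2346 - 8 = -2354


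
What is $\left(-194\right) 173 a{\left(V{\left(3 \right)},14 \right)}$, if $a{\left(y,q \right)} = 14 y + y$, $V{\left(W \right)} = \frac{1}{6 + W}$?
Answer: $- \frac{167810}{3} \approx -55937.0$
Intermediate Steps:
$a{\left(y,q \right)} = 15 y$
$\left(-194\right) 173 a{\left(V{\left(3 \right)},14 \right)} = \left(-194\right) 173 \frac{15}{6 + 3} = - 33562 \cdot \frac{15}{9} = - 33562 \cdot 15 \cdot \frac{1}{9} = \left(-33562\right) \frac{5}{3} = - \frac{167810}{3}$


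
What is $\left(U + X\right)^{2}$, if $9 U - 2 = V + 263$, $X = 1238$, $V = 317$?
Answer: $\frac{15272464}{9} \approx 1.6969 \cdot 10^{6}$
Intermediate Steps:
$U = \frac{194}{3}$ ($U = \frac{2}{9} + \frac{317 + 263}{9} = \frac{2}{9} + \frac{1}{9} \cdot 580 = \frac{2}{9} + \frac{580}{9} = \frac{194}{3} \approx 64.667$)
$\left(U + X\right)^{2} = \left(\frac{194}{3} + 1238\right)^{2} = \left(\frac{3908}{3}\right)^{2} = \frac{15272464}{9}$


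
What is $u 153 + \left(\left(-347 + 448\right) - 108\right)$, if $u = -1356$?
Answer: $-207475$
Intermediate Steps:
$u 153 + \left(\left(-347 + 448\right) - 108\right) = \left(-1356\right) 153 + \left(\left(-347 + 448\right) - 108\right) = -207468 + \left(101 - 108\right) = -207468 - 7 = -207475$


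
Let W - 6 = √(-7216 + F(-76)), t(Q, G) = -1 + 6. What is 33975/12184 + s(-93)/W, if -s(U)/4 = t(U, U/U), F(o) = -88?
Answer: 12395721/4471528 + 2*I*√1826/367 ≈ 2.7721 + 0.23287*I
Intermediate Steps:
t(Q, G) = 5
W = 6 + 2*I*√1826 (W = 6 + √(-7216 - 88) = 6 + √(-7304) = 6 + 2*I*√1826 ≈ 6.0 + 85.464*I)
s(U) = -20 (s(U) = -4*5 = -20)
33975/12184 + s(-93)/W = 33975/12184 - 20/(6 + 2*I*√1826)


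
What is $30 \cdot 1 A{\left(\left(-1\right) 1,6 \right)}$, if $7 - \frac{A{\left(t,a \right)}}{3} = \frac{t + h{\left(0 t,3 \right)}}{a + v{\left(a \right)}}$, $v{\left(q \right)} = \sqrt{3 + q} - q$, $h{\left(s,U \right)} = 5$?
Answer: $510$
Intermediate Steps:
$A{\left(t,a \right)} = 21 - \frac{3 \left(5 + t\right)}{\sqrt{3 + a}}$ ($A{\left(t,a \right)} = 21 - 3 \frac{t + 5}{a - \left(a - \sqrt{3 + a}\right)} = 21 - 3 \frac{5 + t}{\sqrt{3 + a}} = 21 - \frac{3 \left(5 + t\right)}{\sqrt{3 + a}}$)
$30 \cdot 1 A{\left(\left(-1\right) 1,6 \right)} = 30 \cdot 1 \frac{3 \left(-5 - \left(-1\right) 1 + 7 \sqrt{3 + 6}\right)}{\sqrt{3 + 6}} = 30 \frac{3 \left(-5 - -1 + 7 \sqrt{9}\right)}{3} = 30 \cdot 3 \cdot \frac{1}{3} \left(-5 + 1 + 7 \cdot 3\right) = 30 \cdot 3 \cdot \frac{1}{3} \left(-5 + 1 + 21\right) = 30 \cdot 3 \cdot \frac{1}{3} \cdot 17 = 30 \cdot 17 = 510$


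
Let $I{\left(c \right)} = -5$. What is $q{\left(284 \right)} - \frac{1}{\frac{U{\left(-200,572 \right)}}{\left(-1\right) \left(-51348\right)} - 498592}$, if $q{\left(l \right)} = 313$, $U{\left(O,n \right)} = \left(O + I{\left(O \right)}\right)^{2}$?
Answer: $\frac{8013319628531}{25601659991} \approx 313.0$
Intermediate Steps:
$U{\left(O,n \right)} = \left(-5 + O\right)^{2}$ ($U{\left(O,n \right)} = \left(O - 5\right)^{2} = \left(-5 + O\right)^{2}$)
$q{\left(284 \right)} - \frac{1}{\frac{U{\left(-200,572 \right)}}{\left(-1\right) \left(-51348\right)} - 498592} = 313 - \frac{1}{\frac{\left(-5 - 200\right)^{2}}{\left(-1\right) \left(-51348\right)} - 498592} = 313 - \frac{1}{\frac{\left(-205\right)^{2}}{51348} - 498592} = 313 - \frac{1}{42025 \cdot \frac{1}{51348} - 498592} = 313 - \frac{1}{\frac{42025}{51348} - 498592} = 313 - \frac{1}{- \frac{25601659991}{51348}} = 313 - - \frac{51348}{25601659991} = 313 + \frac{51348}{25601659991} = \frac{8013319628531}{25601659991}$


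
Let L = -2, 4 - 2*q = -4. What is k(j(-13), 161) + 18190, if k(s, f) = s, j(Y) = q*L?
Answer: 18182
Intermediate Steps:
q = 4 (q = 2 - ½*(-4) = 2 + 2 = 4)
j(Y) = -8 (j(Y) = 4*(-2) = -8)
k(j(-13), 161) + 18190 = -8 + 18190 = 18182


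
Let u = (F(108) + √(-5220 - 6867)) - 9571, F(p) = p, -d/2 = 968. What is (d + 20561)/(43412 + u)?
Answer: 37194125/67796864 - 55875*I*√1343/1152546688 ≈ 0.54861 - 0.0017766*I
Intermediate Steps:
d = -1936 (d = -2*968 = -1936)
u = -9463 + 3*I*√1343 (u = (108 + √(-5220 - 6867)) - 9571 = (108 + √(-12087)) - 9571 = (108 + 3*I*√1343) - 9571 = -9463 + 3*I*√1343 ≈ -9463.0 + 109.94*I)
(d + 20561)/(43412 + u) = (-1936 + 20561)/(43412 + (-9463 + 3*I*√1343)) = 18625/(33949 + 3*I*√1343)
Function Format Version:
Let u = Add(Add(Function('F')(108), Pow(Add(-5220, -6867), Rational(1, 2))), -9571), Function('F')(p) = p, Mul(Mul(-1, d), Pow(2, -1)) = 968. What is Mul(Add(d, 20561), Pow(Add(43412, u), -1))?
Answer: Add(Rational(37194125, 67796864), Mul(Rational(-55875, 1152546688), I, Pow(1343, Rational(1, 2)))) ≈ Add(0.54861, Mul(-0.0017766, I))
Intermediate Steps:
d = -1936 (d = Mul(-2, 968) = -1936)
u = Add(-9463, Mul(3, I, Pow(1343, Rational(1, 2)))) (u = Add(Add(108, Pow(Add(-5220, -6867), Rational(1, 2))), -9571) = Add(Add(108, Pow(-12087, Rational(1, 2))), -9571) = Add(Add(108, Mul(3, I, Pow(1343, Rational(1, 2)))), -9571) = Add(-9463, Mul(3, I, Pow(1343, Rational(1, 2)))) ≈ Add(-9463.0, Mul(109.94, I)))
Mul(Add(d, 20561), Pow(Add(43412, u), -1)) = Mul(Add(-1936, 20561), Pow(Add(43412, Add(-9463, Mul(3, I, Pow(1343, Rational(1, 2))))), -1)) = Mul(18625, Pow(Add(33949, Mul(3, I, Pow(1343, Rational(1, 2)))), -1))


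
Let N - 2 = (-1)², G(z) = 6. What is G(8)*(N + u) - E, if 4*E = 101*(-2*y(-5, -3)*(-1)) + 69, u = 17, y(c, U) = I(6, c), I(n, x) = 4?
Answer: -397/4 ≈ -99.250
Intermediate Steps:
y(c, U) = 4
N = 3 (N = 2 + (-1)² = 2 + 1 = 3)
E = 877/4 (E = (101*(-2*4*(-1)) + 69)/4 = (101*(-8*(-1)) + 69)/4 = (101*8 + 69)/4 = (808 + 69)/4 = (¼)*877 = 877/4 ≈ 219.25)
G(8)*(N + u) - E = 6*(3 + 17) - 1*877/4 = 6*20 - 877/4 = 120 - 877/4 = -397/4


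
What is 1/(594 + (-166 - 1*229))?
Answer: 1/199 ≈ 0.0050251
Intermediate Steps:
1/(594 + (-166 - 1*229)) = 1/(594 + (-166 - 229)) = 1/(594 - 395) = 1/199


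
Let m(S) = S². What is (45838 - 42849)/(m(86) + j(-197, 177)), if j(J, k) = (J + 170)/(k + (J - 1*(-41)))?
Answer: 20923/51763 ≈ 0.40421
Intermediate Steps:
j(J, k) = (170 + J)/(41 + J + k) (j(J, k) = (170 + J)/(k + (J + 41)) = (170 + J)/(k + (41 + J)) = (170 + J)/(41 + J + k))
(45838 - 42849)/(m(86) + j(-197, 177)) = (45838 - 42849)/(86² + (170 - 197)/(41 - 197 + 177)) = 2989/(7396 - 27/21) = 2989/(7396 + (1/21)*(-27)) = 2989/(7396 - 9/7) = 2989/(51763/7) = 2989*(7/51763) = 20923/51763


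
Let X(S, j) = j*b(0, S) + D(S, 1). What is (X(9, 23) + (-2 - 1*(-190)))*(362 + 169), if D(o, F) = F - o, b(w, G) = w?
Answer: 95580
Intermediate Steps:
X(S, j) = 1 - S (X(S, j) = j*0 + (1 - S) = 0 + (1 - S) = 1 - S)
(X(9, 23) + (-2 - 1*(-190)))*(362 + 169) = ((1 - 1*9) + (-2 - 1*(-190)))*(362 + 169) = ((1 - 9) + (-2 + 190))*531 = (-8 + 188)*531 = 180*531 = 95580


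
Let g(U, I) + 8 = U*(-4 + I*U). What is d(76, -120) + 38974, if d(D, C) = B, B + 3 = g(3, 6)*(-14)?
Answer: 38495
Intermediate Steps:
g(U, I) = -8 + U*(-4 + I*U)
B = -479 (B = -3 + (-8 - 4*3 + 6*3²)*(-14) = -3 + (-8 - 12 + 6*9)*(-14) = -3 + (-8 - 12 + 54)*(-14) = -3 + 34*(-14) = -3 - 476 = -479)
d(D, C) = -479
d(76, -120) + 38974 = -479 + 38974 = 38495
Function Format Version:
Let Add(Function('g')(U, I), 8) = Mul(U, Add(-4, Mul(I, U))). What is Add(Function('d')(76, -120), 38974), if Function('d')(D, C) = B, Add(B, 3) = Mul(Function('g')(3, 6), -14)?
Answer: 38495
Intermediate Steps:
Function('g')(U, I) = Add(-8, Mul(U, Add(-4, Mul(I, U))))
B = -479 (B = Add(-3, Mul(Add(-8, Mul(-4, 3), Mul(6, Pow(3, 2))), -14)) = Add(-3, Mul(Add(-8, -12, Mul(6, 9)), -14)) = Add(-3, Mul(Add(-8, -12, 54), -14)) = Add(-3, Mul(34, -14)) = Add(-3, -476) = -479)
Function('d')(D, C) = -479
Add(Function('d')(76, -120), 38974) = Add(-479, 38974) = 38495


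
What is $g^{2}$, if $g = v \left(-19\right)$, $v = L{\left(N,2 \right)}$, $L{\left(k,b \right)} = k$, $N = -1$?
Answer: $361$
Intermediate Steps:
$v = -1$
$g = 19$ ($g = \left(-1\right) \left(-19\right) = 19$)
$g^{2} = 19^{2} = 361$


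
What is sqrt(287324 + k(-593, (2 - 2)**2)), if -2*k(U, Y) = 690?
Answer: sqrt(286979) ≈ 535.70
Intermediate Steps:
k(U, Y) = -345 (k(U, Y) = -1/2*690 = -345)
sqrt(287324 + k(-593, (2 - 2)**2)) = sqrt(287324 - 345) = sqrt(286979)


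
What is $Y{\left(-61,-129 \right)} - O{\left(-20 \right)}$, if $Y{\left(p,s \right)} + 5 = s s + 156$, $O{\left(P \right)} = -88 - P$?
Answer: $16860$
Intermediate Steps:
$Y{\left(p,s \right)} = 151 + s^{2}$ ($Y{\left(p,s \right)} = -5 + \left(s s + 156\right) = -5 + \left(s^{2} + 156\right) = -5 + \left(156 + s^{2}\right) = 151 + s^{2}$)
$Y{\left(-61,-129 \right)} - O{\left(-20 \right)} = \left(151 + \left(-129\right)^{2}\right) - \left(-88 - -20\right) = \left(151 + 16641\right) - \left(-88 + 20\right) = 16792 - -68 = 16792 + 68 = 16860$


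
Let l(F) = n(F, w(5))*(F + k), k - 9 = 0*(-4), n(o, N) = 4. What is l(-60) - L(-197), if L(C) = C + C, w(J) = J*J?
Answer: 190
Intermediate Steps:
w(J) = J²
L(C) = 2*C
k = 9 (k = 9 + 0*(-4) = 9 + 0 = 9)
l(F) = 36 + 4*F (l(F) = 4*(F + 9) = 4*(9 + F) = 36 + 4*F)
l(-60) - L(-197) = (36 + 4*(-60)) - 2*(-197) = (36 - 240) - 1*(-394) = -204 + 394 = 190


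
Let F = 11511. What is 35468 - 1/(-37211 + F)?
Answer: 911527601/25700 ≈ 35468.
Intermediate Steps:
35468 - 1/(-37211 + F) = 35468 - 1/(-37211 + 11511) = 35468 - 1/(-25700) = 35468 - 1*(-1/25700) = 35468 + 1/25700 = 911527601/25700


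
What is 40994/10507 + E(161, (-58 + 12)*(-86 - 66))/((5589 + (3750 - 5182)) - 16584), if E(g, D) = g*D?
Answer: -11318423546/130570489 ≈ -86.684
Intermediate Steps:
E(g, D) = D*g
40994/10507 + E(161, (-58 + 12)*(-86 - 66))/((5589 + (3750 - 5182)) - 16584) = 40994/10507 + (((-58 + 12)*(-86 - 66))*161)/((5589 + (3750 - 5182)) - 16584) = 40994*(1/10507) + (-46*(-152)*161)/((5589 - 1432) - 16584) = 40994/10507 + (6992*161)/(4157 - 16584) = 40994/10507 + 1125712/(-12427) = 40994/10507 + 1125712*(-1/12427) = 40994/10507 - 1125712/12427 = -11318423546/130570489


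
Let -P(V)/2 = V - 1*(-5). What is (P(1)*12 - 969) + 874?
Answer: -239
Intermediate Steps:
P(V) = -10 - 2*V (P(V) = -2*(V - 1*(-5)) = -2*(V + 5) = -2*(5 + V) = -10 - 2*V)
(P(1)*12 - 969) + 874 = ((-10 - 2*1)*12 - 969) + 874 = ((-10 - 2)*12 - 969) + 874 = (-12*12 - 969) + 874 = (-144 - 969) + 874 = -1113 + 874 = -239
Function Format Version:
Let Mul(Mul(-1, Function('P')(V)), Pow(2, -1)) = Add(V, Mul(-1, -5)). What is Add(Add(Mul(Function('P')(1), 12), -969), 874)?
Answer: -239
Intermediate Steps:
Function('P')(V) = Add(-10, Mul(-2, V)) (Function('P')(V) = Mul(-2, Add(V, Mul(-1, -5))) = Mul(-2, Add(V, 5)) = Mul(-2, Add(5, V)) = Add(-10, Mul(-2, V)))
Add(Add(Mul(Function('P')(1), 12), -969), 874) = Add(Add(Mul(Add(-10, Mul(-2, 1)), 12), -969), 874) = Add(Add(Mul(Add(-10, -2), 12), -969), 874) = Add(Add(Mul(-12, 12), -969), 874) = Add(Add(-144, -969), 874) = Add(-1113, 874) = -239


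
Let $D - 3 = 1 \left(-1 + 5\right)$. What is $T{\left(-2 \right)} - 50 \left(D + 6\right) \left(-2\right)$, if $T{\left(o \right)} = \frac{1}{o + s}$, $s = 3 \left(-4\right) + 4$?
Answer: $\frac{12999}{10} \approx 1299.9$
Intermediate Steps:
$s = -8$ ($s = -12 + 4 = -8$)
$D = 7$ ($D = 3 + 1 \left(-1 + 5\right) = 3 + 1 \cdot 4 = 3 + 4 = 7$)
$T{\left(o \right)} = \frac{1}{-8 + o}$ ($T{\left(o \right)} = \frac{1}{o - 8} = \frac{1}{-8 + o}$)
$T{\left(-2 \right)} - 50 \left(D + 6\right) \left(-2\right) = \frac{1}{-8 - 2} - 50 \left(7 + 6\right) \left(-2\right) = \frac{1}{-10} - 50 \cdot 13 \left(-2\right) = - \frac{1}{10} - -1300 = - \frac{1}{10} + 1300 = \frac{12999}{10}$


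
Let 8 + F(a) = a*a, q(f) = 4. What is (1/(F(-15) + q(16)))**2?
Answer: 1/48841 ≈ 2.0475e-5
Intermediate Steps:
F(a) = -8 + a**2 (F(a) = -8 + a*a = -8 + a**2)
(1/(F(-15) + q(16)))**2 = (1/((-8 + (-15)**2) + 4))**2 = (1/((-8 + 225) + 4))**2 = (1/(217 + 4))**2 = (1/221)**2 = 1/48841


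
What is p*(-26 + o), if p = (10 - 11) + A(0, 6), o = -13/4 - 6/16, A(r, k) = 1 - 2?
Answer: 237/4 ≈ 59.250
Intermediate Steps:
A(r, k) = -1
o = -29/8 (o = -13*¼ - 6*1/16 = -13/4 - 3/8 = -29/8 ≈ -3.6250)
p = -2 (p = (10 - 11) - 1 = -1 - 1 = -2)
p*(-26 + o) = -2*(-26 - 29/8) = -2*(-237/8) = 237/4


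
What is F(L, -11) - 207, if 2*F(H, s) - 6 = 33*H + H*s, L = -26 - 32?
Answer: -842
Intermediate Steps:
L = -58
F(H, s) = 3 + 33*H/2 + H*s/2 (F(H, s) = 3 + (33*H + H*s)/2 = 3 + (33*H/2 + H*s/2) = 3 + 33*H/2 + H*s/2)
F(L, -11) - 207 = (3 + (33/2)*(-58) + (½)*(-58)*(-11)) - 207 = (3 - 957 + 319) - 207 = -635 - 207 = -842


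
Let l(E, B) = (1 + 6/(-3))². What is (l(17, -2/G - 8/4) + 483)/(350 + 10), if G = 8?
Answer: 121/90 ≈ 1.3444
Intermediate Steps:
l(E, B) = 1 (l(E, B) = (1 + 6*(-⅓))² = (1 - 2)² = (-1)² = 1)
(l(17, -2/G - 8/4) + 483)/(350 + 10) = (1 + 483)/(350 + 10) = 484/360 = 484*(1/360) = 121/90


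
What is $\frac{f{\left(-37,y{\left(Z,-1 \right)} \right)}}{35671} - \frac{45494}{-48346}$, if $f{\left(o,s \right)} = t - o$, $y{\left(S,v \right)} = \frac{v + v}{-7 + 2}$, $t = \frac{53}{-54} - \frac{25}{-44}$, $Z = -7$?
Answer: $\frac{41956681087}{44538382548} \approx 0.94203$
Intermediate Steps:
$t = - \frac{491}{1188}$ ($t = 53 \left(- \frac{1}{54}\right) - - \frac{25}{44} = - \frac{53}{54} + \frac{25}{44} = - \frac{491}{1188} \approx -0.4133$)
$y{\left(S,v \right)} = - \frac{2 v}{5}$ ($y{\left(S,v \right)} = \frac{2 v}{-5} = 2 v \left(- \frac{1}{5}\right) = - \frac{2 v}{5}$)
$f{\left(o,s \right)} = - \frac{491}{1188} - o$
$\frac{f{\left(-37,y{\left(Z,-1 \right)} \right)}}{35671} - \frac{45494}{-48346} = \frac{- \frac{491}{1188} - -37}{35671} - \frac{45494}{-48346} = \left(- \frac{491}{1188} + 37\right) \frac{1}{35671} - - \frac{989}{1051} = \frac{43465}{1188} \cdot \frac{1}{35671} + \frac{989}{1051} = \frac{43465}{42377148} + \frac{989}{1051} = \frac{41956681087}{44538382548}$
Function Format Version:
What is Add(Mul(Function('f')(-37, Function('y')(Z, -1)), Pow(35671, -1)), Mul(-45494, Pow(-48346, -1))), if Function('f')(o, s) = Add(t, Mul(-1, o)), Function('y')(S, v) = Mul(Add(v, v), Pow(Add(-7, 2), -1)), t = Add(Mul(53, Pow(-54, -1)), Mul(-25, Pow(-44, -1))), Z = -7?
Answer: Rational(41956681087, 44538382548) ≈ 0.94203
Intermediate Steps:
t = Rational(-491, 1188) (t = Add(Mul(53, Rational(-1, 54)), Mul(-25, Rational(-1, 44))) = Add(Rational(-53, 54), Rational(25, 44)) = Rational(-491, 1188) ≈ -0.41330)
Function('y')(S, v) = Mul(Rational(-2, 5), v) (Function('y')(S, v) = Mul(Mul(2, v), Pow(-5, -1)) = Mul(Mul(2, v), Rational(-1, 5)) = Mul(Rational(-2, 5), v))
Function('f')(o, s) = Add(Rational(-491, 1188), Mul(-1, o))
Add(Mul(Function('f')(-37, Function('y')(Z, -1)), Pow(35671, -1)), Mul(-45494, Pow(-48346, -1))) = Add(Mul(Add(Rational(-491, 1188), Mul(-1, -37)), Pow(35671, -1)), Mul(-45494, Pow(-48346, -1))) = Add(Mul(Add(Rational(-491, 1188), 37), Rational(1, 35671)), Mul(-45494, Rational(-1, 48346))) = Add(Mul(Rational(43465, 1188), Rational(1, 35671)), Rational(989, 1051)) = Add(Rational(43465, 42377148), Rational(989, 1051)) = Rational(41956681087, 44538382548)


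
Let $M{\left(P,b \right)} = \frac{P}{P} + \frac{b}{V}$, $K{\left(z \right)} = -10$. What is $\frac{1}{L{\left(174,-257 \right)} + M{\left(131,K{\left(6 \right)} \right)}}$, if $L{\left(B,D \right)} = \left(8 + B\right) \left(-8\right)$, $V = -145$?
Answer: $- \frac{29}{42193} \approx -0.00068732$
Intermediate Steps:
$M{\left(P,b \right)} = 1 - \frac{b}{145}$ ($M{\left(P,b \right)} = \frac{P}{P} + \frac{b}{-145} = 1 + b \left(- \frac{1}{145}\right) = 1 - \frac{b}{145}$)
$L{\left(B,D \right)} = -64 - 8 B$
$\frac{1}{L{\left(174,-257 \right)} + M{\left(131,K{\left(6 \right)} \right)}} = \frac{1}{\left(-64 - 1392\right) + \left(1 - - \frac{2}{29}\right)} = \frac{1}{\left(-64 - 1392\right) + \left(1 + \frac{2}{29}\right)} = \frac{1}{-1456 + \frac{31}{29}} = \frac{1}{- \frac{42193}{29}} = - \frac{29}{42193}$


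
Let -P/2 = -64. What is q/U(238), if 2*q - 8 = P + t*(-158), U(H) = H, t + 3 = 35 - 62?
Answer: 1219/119 ≈ 10.244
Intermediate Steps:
t = -30 (t = -3 + (35 - 62) = -3 - 27 = -30)
P = 128 (P = -2*(-64) = 128)
q = 2438 (q = 4 + (128 - 30*(-158))/2 = 4 + (128 + 4740)/2 = 4 + (½)*4868 = 4 + 2434 = 2438)
q/U(238) = 2438/238 = 2438*(1/238) = 1219/119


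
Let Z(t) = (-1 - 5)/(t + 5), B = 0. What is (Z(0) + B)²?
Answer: 36/25 ≈ 1.4400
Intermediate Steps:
Z(t) = -6/(5 + t)
(Z(0) + B)² = (-6/(5 + 0) + 0)² = (-6/5 + 0)² = (-6/5)² = 36/25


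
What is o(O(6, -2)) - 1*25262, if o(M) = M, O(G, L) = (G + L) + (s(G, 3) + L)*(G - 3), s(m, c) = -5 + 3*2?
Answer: -25261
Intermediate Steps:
s(m, c) = 1 (s(m, c) = -5 + 6 = 1)
O(G, L) = G + L + (1 + L)*(-3 + G) (O(G, L) = (G + L) + (1 + L)*(G - 3) = (G + L) + (1 + L)*(-3 + G) = G + L + (1 + L)*(-3 + G))
o(O(6, -2)) - 1*25262 = (-3 - 2*(-2) + 2*6 + 6*(-2)) - 1*25262 = (-3 + 4 + 12 - 12) - 25262 = 1 - 25262 = -25261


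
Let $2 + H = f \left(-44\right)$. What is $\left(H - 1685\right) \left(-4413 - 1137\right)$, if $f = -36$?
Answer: $571650$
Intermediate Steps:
$H = 1582$ ($H = -2 - -1584 = -2 + 1584 = 1582$)
$\left(H - 1685\right) \left(-4413 - 1137\right) = \left(1582 - 1685\right) \left(-4413 - 1137\right) = \left(-103\right) \left(-5550\right) = 571650$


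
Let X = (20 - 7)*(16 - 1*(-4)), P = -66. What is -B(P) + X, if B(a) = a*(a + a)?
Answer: -8452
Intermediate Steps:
B(a) = 2*a**2 (B(a) = a*(2*a) = 2*a**2)
X = 260 (X = 13*(16 + 4) = 13*20 = 260)
-B(P) + X = -2*(-66)**2 + 260 = -2*4356 + 260 = -1*8712 + 260 = -8712 + 260 = -8452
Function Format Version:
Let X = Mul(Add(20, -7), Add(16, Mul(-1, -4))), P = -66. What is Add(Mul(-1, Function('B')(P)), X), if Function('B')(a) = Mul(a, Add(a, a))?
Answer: -8452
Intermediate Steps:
Function('B')(a) = Mul(2, Pow(a, 2)) (Function('B')(a) = Mul(a, Mul(2, a)) = Mul(2, Pow(a, 2)))
X = 260 (X = Mul(13, Add(16, 4)) = Mul(13, 20) = 260)
Add(Mul(-1, Function('B')(P)), X) = Add(Mul(-1, Mul(2, Pow(-66, 2))), 260) = Add(Mul(-1, Mul(2, 4356)), 260) = Add(Mul(-1, 8712), 260) = Add(-8712, 260) = -8452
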